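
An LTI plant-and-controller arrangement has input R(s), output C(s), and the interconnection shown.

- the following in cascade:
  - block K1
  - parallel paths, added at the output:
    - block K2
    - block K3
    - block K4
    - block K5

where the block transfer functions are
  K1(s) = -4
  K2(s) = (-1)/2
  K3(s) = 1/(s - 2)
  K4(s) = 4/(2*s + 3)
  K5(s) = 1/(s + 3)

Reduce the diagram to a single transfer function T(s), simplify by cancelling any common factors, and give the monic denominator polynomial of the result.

First reduce the diagram to T(s).

(1) add K2, K3, K4, K5 (parallel) = (-2*s^3 + 11*s^2 + 33*s - 24)/(4*s^3 + 10*s^2 - 18*s - 36)
(2) reduce the series chain K1, (K2+K3+K4+K5) = (4*s^3 - 22*s^2 - 66*s + 48)/(2*s^3 + 5*s^2 - 9*s - 18)
No further cancellation is possible in the step-2 result, so that is T(s). Its denominator becomes monic after dividing by the leading coefficient 2.

Answer: s^3 + 5*s^2/2 - 9*s/2 - 9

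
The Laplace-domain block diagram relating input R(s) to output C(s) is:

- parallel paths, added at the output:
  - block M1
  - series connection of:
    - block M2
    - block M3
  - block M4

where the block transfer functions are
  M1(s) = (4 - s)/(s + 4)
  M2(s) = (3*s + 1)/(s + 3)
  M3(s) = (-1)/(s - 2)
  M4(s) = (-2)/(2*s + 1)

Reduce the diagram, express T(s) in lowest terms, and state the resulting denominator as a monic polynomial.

Answer: s^4 + 11*s^3/2 + s^2/2 - 25*s - 12

Working:
Step 1 - multiply M2, M3 (series) gives (-3*s - 1)/(s^2 + s - 6)
Step 2 - reduce the parallel group M1, (M2*M3), M4 gives (-2*s^4 - 3*s^3 - 16*s^2 - 55*s + 20)/(2*s^4 + 11*s^3 + s^2 - 50*s - 24)
That last expression is T(s), already simplified. Scaling its denominator by 1/2 (the reciprocal of the leading coefficient) yields the monic denominator.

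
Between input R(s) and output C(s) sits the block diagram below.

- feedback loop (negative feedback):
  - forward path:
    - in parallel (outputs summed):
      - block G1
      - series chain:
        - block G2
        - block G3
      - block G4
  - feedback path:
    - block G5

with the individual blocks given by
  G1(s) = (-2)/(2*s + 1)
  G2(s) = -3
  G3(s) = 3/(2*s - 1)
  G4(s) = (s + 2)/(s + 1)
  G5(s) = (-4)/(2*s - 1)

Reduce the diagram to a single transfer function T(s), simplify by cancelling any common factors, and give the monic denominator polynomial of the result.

First reduce the diagram to T(s).

Step 1 - combine G2, G3 in series; result (-9)/(2*s - 1)
Step 2 - sum the parallel branches G1, (G2*G3), G4; result (4*s^3 - 14*s^2 - 30*s - 9)/(4*s^3 + 4*s^2 - s - 1)
Step 3 - close the feedback loop around (G1+(G2*G3)+G4), G5; result (8*s^4 - 32*s^3 - 46*s^2 + 12*s + 9)/(8*s^4 - 12*s^3 + 50*s^2 + 119*s + 37)
Step 3 gives the fully reduced T(s), with no common factor left to cancel. The denominator's leading coefficient is 8, so divide each of its coefficients by 8 to get the monic form.

Answer: s^4 - 3*s^3/2 + 25*s^2/4 + 119*s/8 + 37/8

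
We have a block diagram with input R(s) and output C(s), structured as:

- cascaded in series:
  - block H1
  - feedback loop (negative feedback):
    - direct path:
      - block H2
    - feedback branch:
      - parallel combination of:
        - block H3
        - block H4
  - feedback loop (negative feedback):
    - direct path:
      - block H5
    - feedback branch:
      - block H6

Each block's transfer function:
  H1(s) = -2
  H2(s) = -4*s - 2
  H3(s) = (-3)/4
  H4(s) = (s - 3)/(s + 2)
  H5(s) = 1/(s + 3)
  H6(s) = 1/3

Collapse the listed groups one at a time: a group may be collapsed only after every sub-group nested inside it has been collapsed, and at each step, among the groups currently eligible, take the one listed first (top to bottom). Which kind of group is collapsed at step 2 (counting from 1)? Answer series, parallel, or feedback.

[1] combine H3, H4 in parallel
[2] collapse the loop (H2 forward, (H3+H4) return)
[3] collapse the loop (H5 forward, H6 return)
[4] combine H1, [H2/(1+H2*(H3+H4))], [H5/(1+H5*H6)] in series
At step 2 the group reduced is feedback.

Hence the answer: feedback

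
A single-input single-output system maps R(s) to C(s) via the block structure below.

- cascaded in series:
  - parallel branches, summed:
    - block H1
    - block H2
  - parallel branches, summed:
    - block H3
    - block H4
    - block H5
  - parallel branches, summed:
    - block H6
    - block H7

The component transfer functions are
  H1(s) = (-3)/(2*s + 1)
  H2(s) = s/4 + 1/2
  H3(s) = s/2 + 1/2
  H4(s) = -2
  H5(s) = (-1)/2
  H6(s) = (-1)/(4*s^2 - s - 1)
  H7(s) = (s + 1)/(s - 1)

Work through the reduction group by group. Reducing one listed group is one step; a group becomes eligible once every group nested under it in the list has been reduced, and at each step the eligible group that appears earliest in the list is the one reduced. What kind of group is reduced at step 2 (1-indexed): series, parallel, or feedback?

[1] add H1, H2 (parallel)
[2] parallel reduction of H3, H4, H5
[3] combine H6, H7 in parallel
[4] combine (H1+H2), (H3+H4+H5), (H6+H7) in series
The group at step 2 is a parallel group.

Therefore the answer is parallel.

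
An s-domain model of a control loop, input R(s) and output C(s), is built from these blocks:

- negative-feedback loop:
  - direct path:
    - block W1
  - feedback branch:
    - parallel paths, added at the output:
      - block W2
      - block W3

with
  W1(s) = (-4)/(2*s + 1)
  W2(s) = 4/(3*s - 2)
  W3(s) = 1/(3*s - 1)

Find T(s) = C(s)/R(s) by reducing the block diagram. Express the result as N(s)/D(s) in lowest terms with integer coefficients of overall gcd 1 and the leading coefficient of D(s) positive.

[1] combine W2, W3 in parallel, giving (15*s - 6)/(9*s^2 - 9*s + 2)
[2] collapse the loop (W1 forward, (W2+W3) return), which is the overall transfer function T(s) = C(s)/R(s) in lowest terms

Final answer: (-36*s^2 + 36*s - 8)/(18*s^3 - 9*s^2 - 65*s + 26)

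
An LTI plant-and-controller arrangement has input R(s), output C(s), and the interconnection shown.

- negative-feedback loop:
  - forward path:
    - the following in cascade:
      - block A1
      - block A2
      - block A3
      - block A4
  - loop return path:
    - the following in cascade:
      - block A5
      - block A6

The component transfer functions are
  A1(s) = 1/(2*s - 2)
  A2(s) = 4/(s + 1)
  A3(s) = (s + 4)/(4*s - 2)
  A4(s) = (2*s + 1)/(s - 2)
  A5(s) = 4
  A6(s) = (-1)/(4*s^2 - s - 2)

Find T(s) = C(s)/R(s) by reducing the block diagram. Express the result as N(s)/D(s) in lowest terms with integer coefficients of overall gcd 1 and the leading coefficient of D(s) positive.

Step 1 - combine A1, A2, A3, A4 in series: (2*s^2 + 9*s + 4)/(2*s^4 - 5*s^3 + 5*s - 2)
Step 2 - series reduction of A5, A6: (-4)/(4*s^2 - s - 2)
Step 3 - reduce the feedback loop with forward (A1*A2*A3*A4) and return (A5*A6); the result is T(s) itself (integer coefficients, no common factor, positive leading denominator coefficient)

Therefore the answer is (8*s^4 + 34*s^3 + 3*s^2 - 22*s - 8)/(8*s^6 - 22*s^5 + s^4 + 30*s^3 - 21*s^2 - 44*s - 12).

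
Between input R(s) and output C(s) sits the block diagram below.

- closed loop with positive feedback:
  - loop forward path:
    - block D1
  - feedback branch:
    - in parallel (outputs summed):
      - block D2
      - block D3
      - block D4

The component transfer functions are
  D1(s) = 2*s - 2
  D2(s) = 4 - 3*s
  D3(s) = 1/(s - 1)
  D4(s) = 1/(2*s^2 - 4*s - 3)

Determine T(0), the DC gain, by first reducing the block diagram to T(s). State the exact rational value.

The answer is -6/19.

Reasoning:
[1] sum the parallel branches D2, D3, D4 gives (-6*s^4 + 26*s^3 - 25*s^2 - 8*s + 8)/(2*s^3 - 6*s^2 + s + 3)
[2] feedback reduction of D1, (D2+D3+D4) gives (4*s^3 - 12*s^2 + 2*s + 6)/(12*s^4 - 52*s^3 + 52*s^2 + 12*s - 19)
Evaluating the step-2 result (the overall T(s)) at s = 0 gives T(0) = 6/(-19) = -6/19.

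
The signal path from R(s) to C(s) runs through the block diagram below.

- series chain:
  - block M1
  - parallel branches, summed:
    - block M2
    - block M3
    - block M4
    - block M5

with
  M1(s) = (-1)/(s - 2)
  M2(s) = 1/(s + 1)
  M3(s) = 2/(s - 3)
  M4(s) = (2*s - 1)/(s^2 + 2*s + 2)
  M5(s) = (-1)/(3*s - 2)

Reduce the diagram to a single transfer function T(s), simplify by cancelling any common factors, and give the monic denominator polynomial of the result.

[1] combine M2, M3, M4, M5 in parallel: (14*s^4 - 10*s^3 + 5*s^2 + 13*s + 4)/(3*s^5 - 2*s^4 - 15*s^3 - 20*s^2 + 2*s + 12)
[2] multiply M1, (M2+M3+M4+M5) (series): (-14*s^4 + 10*s^3 - 5*s^2 - 13*s - 4)/(3*s^6 - 8*s^5 - 11*s^4 + 10*s^3 + 42*s^2 + 8*s - 24)
T(s) is the step-2 result (common factors already cancelled). Leading coefficient of the denominator: 3. Divide through by 3 for the monic polynomial.

Hence the answer: s^6 - 8*s^5/3 - 11*s^4/3 + 10*s^3/3 + 14*s^2 + 8*s/3 - 8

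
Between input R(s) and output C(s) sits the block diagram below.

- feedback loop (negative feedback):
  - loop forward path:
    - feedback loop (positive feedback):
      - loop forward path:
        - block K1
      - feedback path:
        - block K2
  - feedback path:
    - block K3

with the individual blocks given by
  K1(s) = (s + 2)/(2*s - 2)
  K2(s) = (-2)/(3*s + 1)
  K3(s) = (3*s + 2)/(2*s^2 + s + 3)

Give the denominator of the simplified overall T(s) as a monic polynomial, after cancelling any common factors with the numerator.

First reduce the diagram to T(s).

Step 1: collapse the loop (K1 forward, K2 return) gives (3*s^2 + 7*s + 2)/(6*s^2 - 2*s + 2)
Step 2: feedback reduction of [K1/(1-K1*K2)], K3 gives (6*s^4 + 17*s^3 + 20*s^2 + 23*s + 6)/(12*s^4 + 11*s^3 + 47*s^2 + 16*s + 10)
Step 2 gives the fully reduced T(s), with no common factor left to cancel. The denominator's leading coefficient is 12, so divide each of its coefficients by 12 to get the monic form.

Answer: s^4 + 11*s^3/12 + 47*s^2/12 + 4*s/3 + 5/6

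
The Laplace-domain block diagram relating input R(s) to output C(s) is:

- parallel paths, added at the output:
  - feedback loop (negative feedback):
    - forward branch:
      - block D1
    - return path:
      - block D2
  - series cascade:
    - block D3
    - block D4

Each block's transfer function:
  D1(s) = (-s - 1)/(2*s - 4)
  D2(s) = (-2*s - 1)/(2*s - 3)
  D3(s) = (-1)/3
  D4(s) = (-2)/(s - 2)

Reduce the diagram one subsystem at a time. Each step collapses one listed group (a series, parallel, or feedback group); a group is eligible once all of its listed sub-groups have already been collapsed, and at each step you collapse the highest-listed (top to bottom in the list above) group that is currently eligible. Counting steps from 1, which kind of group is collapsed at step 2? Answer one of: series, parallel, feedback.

Step 1 - reduce the feedback loop with forward D1 and return D2
Step 2 - combine D3, D4 in series
Step 3 - add [D1/(1+D1*D2)], (D3*D4) (parallel)
Step 2 collapses a series group.

Final answer: series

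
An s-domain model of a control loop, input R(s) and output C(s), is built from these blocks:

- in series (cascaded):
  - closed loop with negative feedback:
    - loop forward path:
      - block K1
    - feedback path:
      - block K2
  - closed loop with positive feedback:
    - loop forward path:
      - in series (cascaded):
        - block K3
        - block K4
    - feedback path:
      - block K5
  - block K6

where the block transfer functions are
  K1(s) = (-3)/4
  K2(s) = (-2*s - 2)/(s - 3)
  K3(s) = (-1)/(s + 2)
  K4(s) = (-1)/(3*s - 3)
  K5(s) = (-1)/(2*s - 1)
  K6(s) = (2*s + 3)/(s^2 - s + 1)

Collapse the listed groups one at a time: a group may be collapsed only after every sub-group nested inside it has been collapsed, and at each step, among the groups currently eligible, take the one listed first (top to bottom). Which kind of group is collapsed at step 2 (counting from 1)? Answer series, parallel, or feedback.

[1] apply the feedback formula to K1, K2
[2] cascade K3, K4
[3] close the feedback loop around (K3*K4), K5
[4] series reduction of [K1/(1+K1*K2)], [(K3*K4)/(1-(K3*K4)*K5)], K6
Step 2: series.

Answer: series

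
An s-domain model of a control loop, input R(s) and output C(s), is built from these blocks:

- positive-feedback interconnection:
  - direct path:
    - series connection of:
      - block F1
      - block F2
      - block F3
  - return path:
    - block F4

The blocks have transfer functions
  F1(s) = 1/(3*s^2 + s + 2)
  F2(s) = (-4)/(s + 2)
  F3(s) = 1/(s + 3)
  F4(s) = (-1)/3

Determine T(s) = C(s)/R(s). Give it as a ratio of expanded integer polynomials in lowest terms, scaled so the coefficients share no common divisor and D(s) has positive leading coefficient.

(1) multiply F1, F2, F3 (series): (-4)/(3*s^4 + 16*s^3 + 25*s^2 + 16*s + 12)
(2) feedback reduction of (F1*F2*F3), F4 - this is the overall T(s), already in the required normalized form

Hence the answer: (-12)/(9*s^4 + 48*s^3 + 75*s^2 + 48*s + 32)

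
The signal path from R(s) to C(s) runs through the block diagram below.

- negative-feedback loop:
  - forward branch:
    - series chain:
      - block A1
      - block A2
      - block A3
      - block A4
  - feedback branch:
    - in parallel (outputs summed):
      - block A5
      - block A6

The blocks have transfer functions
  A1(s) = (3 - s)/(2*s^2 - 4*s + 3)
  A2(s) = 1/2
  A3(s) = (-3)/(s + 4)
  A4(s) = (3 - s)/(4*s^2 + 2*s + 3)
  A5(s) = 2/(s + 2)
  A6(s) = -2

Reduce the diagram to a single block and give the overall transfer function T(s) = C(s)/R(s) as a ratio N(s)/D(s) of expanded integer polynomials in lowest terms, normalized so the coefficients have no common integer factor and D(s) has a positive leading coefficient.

Step 1: cascade A1, A2, A3, A4; result (-3*s^2 + 18*s - 27)/(16*s^5 + 40*s^4 - 76*s^3 + 68*s^2 - 30*s + 72)
Step 2: sum the parallel branches A5, A6; result (-2*s - 2)/(s + 2)
Step 3: collapse the loop ((A1*A2*A3*A4) forward, (A5+A6) return) - this is the overall T(s), already in the required normalized form

Answer: (-3*s^3 + 12*s^2 + 9*s - 54)/(16*s^6 + 72*s^5 + 4*s^4 - 78*s^3 + 76*s^2 + 30*s + 198)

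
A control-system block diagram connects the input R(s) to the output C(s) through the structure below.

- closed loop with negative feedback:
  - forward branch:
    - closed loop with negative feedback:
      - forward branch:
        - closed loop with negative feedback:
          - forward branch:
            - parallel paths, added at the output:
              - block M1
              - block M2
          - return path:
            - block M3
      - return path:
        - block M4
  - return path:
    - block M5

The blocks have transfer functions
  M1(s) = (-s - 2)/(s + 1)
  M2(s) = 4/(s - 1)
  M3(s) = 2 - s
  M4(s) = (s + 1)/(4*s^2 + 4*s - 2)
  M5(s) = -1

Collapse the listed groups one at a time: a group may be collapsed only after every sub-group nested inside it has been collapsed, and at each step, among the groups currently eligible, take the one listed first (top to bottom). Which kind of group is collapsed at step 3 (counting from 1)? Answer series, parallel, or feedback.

The answer is feedback.

Reasoning:
Step 1. sum the parallel branches M1, M2
Step 2. close the feedback loop around (M1+M2), M3
Step 3. close the feedback loop around [(M1+M2)/(1+(M1+M2)*M3)], M4
Step 4. apply the feedback formula to [[(M1+M2)/(1+(M1+M2)*M3)]/(1+[(M1+M2)/(1+(M1+M2)*M3)]*M4)], M5
So the answer for step 3 is feedback.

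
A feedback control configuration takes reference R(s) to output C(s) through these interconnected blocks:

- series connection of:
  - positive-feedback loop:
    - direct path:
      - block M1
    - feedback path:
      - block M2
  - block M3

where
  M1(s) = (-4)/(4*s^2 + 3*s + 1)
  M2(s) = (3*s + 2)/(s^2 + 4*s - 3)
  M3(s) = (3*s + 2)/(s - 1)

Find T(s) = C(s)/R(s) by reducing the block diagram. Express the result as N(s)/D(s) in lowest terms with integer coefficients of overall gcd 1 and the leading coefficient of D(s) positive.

(1) close the feedback loop around M1, M2 gives (-4*s^2 - 16*s + 12)/(4*s^4 + 19*s^3 + s^2 + 7*s + 5)
(2) cascade [M1/(1-M1*M2)], M3: this yields T(s), and no further normalization is needed

Final answer: (-12*s^3 - 56*s^2 + 4*s + 24)/(4*s^5 + 15*s^4 - 18*s^3 + 6*s^2 - 2*s - 5)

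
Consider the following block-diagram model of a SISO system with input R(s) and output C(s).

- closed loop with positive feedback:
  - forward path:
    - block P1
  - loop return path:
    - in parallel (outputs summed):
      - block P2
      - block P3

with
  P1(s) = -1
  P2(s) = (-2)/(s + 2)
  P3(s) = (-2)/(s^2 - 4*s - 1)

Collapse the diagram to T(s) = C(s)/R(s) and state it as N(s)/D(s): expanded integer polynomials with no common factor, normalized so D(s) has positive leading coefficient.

Step 1: reduce the parallel group P2, P3 -> (-2*s^2 + 6*s - 2)/(s^3 - 2*s^2 - 9*s - 2)
Step 2: reduce the feedback loop with forward P1 and return (P2+P3); the result is T(s) itself (integer coefficients, no common factor, positive leading denominator coefficient)

Final answer: (-s^3 + 2*s^2 + 9*s + 2)/(s^3 - 4*s^2 - 3*s - 4)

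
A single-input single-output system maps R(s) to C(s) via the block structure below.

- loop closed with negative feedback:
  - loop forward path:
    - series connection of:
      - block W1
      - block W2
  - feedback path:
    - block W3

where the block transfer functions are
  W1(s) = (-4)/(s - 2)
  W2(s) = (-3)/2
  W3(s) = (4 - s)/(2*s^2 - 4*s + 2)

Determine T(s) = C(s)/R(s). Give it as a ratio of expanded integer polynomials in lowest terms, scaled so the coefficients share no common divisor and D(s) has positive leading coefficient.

1. series reduction of W1, W2 gives 6/(s - 2)
2. close the feedback loop around (W1*W2), W3: this yields T(s), and no further normalization is needed

Hence the answer: (6*s^2 - 12*s + 6)/(s^3 - 4*s^2 + 2*s + 10)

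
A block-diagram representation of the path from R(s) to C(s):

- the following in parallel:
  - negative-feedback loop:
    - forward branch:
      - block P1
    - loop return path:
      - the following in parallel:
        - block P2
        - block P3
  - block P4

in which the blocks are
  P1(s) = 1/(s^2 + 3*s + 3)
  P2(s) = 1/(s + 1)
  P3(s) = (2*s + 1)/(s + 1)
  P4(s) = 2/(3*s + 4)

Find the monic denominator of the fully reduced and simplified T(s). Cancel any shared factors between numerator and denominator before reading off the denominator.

(1) parallel reduction of P2, P3 gives 2
(2) collapse the loop (P1 forward, (P2+P3) return) gives 1/(s^2 + 3*s + 5)
(3) parallel reduction of [P1/(1+P1*(P2+P3))], P4 gives (2*s^2 + 9*s + 14)/(3*s^3 + 13*s^2 + 27*s + 20)
The result of step 3 is T(s) in lowest terms. Its denominator has leading coefficient 3; dividing the denominator through by 3 makes it monic.

Hence the answer: s^3 + 13*s^2/3 + 9*s + 20/3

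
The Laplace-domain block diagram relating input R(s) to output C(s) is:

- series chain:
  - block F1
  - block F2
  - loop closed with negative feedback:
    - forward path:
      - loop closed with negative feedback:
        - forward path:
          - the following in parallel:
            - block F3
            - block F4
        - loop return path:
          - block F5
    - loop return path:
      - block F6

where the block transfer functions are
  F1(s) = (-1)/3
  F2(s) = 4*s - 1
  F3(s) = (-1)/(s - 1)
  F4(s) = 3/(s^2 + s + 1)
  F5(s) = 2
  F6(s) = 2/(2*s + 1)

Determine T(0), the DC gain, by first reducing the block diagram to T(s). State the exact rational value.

The answer is 4/51.

Reasoning:
Step 1 - sum the parallel branches F3, F4 gives (-s^2 + 2*s - 4)/(s^3 - 1)
Step 2 - feedback reduction of (F3+F4), F5 gives (-s^2 + 2*s - 4)/(s^3 - 2*s^2 + 4*s - 9)
Step 3 - feedback reduction of [(F3+F4)/(1+(F3+F4)*F5)], F6 gives (-2*s^3 + 3*s^2 - 6*s - 4)/(2*s^4 - 3*s^3 + 4*s^2 - 10*s - 17)
Step 4 - reduce the series chain F1, F2, [[(F3+F4)/(1+(F3+F4)*F5)]/(1+[(F3+F4)/(1+(F3+F4)*F5)]*F6)] gives (8*s^4 - 14*s^3 + 27*s^2 + 10*s - 4)/(6*s^4 - 9*s^3 + 12*s^2 - 30*s - 51)
The step-4 result is T(s). Setting s = 0: T(0) = -4/(-51) = 4/51.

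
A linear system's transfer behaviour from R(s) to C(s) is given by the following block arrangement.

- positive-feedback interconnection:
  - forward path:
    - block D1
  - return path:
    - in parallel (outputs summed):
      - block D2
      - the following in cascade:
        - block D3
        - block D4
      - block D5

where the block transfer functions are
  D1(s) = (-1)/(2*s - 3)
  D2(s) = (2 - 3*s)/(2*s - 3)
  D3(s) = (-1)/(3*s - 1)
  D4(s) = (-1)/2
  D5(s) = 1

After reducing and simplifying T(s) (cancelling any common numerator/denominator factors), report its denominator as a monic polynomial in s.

First reduce the diagram to T(s).

Step 1: series reduction of D3, D4 gives 1/(6*s - 2)
Step 2: add D2, (D3*D4), D5 (parallel) gives (-6*s^2 - 2*s - 1)/(12*s^2 - 22*s + 6)
Step 3: collapse the loop (D1 forward, (D2+(D3*D4)+D5) return) gives (-12*s^2 + 22*s - 6)/(24*s^3 - 86*s^2 + 76*s - 19)
That last expression is T(s), already simplified. Scaling its denominator by 1/24 (the reciprocal of the leading coefficient) yields the monic denominator.

Answer: s^3 - 43*s^2/12 + 19*s/6 - 19/24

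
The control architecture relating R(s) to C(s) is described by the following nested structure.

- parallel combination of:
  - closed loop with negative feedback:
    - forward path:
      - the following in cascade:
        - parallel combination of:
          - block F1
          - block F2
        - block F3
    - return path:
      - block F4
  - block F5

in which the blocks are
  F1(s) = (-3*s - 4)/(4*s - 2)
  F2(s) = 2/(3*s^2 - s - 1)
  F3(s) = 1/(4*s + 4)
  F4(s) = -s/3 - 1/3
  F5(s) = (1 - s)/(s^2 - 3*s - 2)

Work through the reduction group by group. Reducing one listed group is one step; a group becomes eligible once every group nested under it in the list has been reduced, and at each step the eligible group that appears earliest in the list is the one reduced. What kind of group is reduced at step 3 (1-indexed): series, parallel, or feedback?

Answer: feedback

Working:
Step 1: reduce the parallel group F1, F2
Step 2: multiply (F1+F2), F3 (series)
Step 3: collapse the loop (((F1+F2)*F3) forward, F4 return)
Step 4: combine [((F1+F2)*F3)/(1+((F1+F2)*F3)*F4)], F5 in parallel
So the answer for step 3 is feedback.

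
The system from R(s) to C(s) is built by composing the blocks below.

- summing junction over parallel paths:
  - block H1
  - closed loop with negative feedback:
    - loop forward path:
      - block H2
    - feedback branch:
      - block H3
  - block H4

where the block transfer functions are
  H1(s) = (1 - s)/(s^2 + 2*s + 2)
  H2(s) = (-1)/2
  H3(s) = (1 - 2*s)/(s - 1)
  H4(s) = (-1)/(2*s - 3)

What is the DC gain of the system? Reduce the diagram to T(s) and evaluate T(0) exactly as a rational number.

1. apply the feedback formula to H2, H3 = (1 - s)/(4*s - 3)
2. reduce the parallel group H1, [H2/(1+H2*H3)], H4 = (-2*s^4 - 11*s^3 + 24*s^2 - 25*s + 9)/(8*s^4 - 2*s^3 - 11*s^2 - 18*s + 18)
The step-2 result is T(s). Setting s = 0: T(0) = 9/18 = 1/2.

Hence the answer: 1/2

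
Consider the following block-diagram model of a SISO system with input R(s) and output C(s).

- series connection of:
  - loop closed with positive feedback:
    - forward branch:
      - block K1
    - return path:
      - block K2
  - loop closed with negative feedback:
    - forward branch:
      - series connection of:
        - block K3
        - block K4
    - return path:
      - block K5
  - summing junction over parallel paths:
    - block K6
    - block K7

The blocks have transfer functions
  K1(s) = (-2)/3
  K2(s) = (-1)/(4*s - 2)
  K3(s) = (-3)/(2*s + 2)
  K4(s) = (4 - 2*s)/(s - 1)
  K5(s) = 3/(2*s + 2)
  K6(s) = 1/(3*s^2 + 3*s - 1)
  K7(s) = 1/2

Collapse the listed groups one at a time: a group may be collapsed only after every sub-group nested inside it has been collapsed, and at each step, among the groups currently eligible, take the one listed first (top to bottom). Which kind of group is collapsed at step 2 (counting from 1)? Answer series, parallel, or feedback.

The answer is series.

Reasoning:
[1] apply the feedback formula to K1, K2
[2] combine K3, K4 in series
[3] reduce the feedback loop with forward (K3*K4) and return K5
[4] parallel reduction of K6, K7
[5] cascade [K1/(1-K1*K2)], [(K3*K4)/(1+(K3*K4)*K5)], (K6+K7)
At step 2 the group reduced is series.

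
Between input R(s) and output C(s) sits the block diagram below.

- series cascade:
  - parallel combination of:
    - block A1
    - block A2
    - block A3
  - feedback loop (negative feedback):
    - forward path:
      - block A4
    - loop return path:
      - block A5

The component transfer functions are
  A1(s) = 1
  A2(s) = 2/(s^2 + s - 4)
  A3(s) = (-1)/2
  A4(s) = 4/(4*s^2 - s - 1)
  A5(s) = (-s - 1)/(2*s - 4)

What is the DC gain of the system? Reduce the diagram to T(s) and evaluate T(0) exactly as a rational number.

Step 1 - parallel reduction of A1, A2, A3, giving (s^2 + s)/(2*s^2 + 2*s - 8)
Step 2 - collapse the loop (A4 forward, A5 return), giving (4*s - 8)/(4*s^3 - 9*s^2 - s)
Step 3 - reduce the series chain (A1+A2+A3), [A4/(1+A4*A5)], giving (2*s^2 - 2*s - 4)/(4*s^4 - 5*s^3 - 26*s^2 + 35*s + 4)
Step 3 gives the overall T(s). Then T(0) = -4/4 = -1.

Final answer: -1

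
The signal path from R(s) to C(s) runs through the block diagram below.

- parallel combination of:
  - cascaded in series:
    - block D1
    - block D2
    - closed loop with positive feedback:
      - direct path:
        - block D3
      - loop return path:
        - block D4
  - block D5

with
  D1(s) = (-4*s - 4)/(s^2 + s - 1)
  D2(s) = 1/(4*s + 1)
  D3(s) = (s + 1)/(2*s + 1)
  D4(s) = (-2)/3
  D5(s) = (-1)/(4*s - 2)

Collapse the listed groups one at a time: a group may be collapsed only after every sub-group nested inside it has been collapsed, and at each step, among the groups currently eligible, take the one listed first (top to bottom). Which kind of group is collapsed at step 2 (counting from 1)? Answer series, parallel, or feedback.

Step 1 - collapse the loop (D3 forward, D4 return)
Step 2 - series reduction of D1, D2, [D3/(1-D3*D4)]
Step 3 - combine (D1*D2*[D3/(1-D3*D4)]), D5 in parallel
Step 2 collapses a series group.

Therefore the answer is series.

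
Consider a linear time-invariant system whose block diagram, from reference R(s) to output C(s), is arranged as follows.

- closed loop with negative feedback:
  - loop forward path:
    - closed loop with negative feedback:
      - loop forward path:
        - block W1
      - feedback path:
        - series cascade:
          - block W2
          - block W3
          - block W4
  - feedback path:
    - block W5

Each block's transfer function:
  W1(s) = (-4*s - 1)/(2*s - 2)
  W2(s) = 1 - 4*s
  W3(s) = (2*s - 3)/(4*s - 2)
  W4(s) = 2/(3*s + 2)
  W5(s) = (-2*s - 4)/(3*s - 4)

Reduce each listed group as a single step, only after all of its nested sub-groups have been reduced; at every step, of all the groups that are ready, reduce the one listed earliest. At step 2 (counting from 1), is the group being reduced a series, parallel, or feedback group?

Answer: feedback

Working:
Step 1: reduce the series chain W2, W3, W4
Step 2: apply the feedback formula to W1, (W2*W3*W4)
Step 3: collapse the loop ([W1/(1+W1*(W2*W3*W4))] forward, W5 return)
At step 2 the group reduced is feedback.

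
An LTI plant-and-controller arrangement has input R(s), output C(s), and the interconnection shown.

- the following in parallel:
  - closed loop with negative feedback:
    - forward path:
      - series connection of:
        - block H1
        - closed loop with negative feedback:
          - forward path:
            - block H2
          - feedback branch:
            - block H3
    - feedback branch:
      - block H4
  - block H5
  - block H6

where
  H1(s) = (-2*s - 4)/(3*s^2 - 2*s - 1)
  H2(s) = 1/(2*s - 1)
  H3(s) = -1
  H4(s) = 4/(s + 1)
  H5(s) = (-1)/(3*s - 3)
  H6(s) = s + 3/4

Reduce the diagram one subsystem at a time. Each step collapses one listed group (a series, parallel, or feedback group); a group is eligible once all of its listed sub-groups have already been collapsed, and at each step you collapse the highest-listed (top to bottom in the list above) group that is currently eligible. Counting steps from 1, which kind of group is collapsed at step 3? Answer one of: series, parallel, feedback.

[1] collapse the loop (H2 forward, H3 return)
[2] combine H1, [H2/(1+H2*H3)] in series
[3] reduce the feedback loop with forward (H1*[H2/(1+H2*H3)]) and return H4
[4] parallel reduction of [(H1*[H2/(1+H2*H3)])/(1+(H1*[H2/(1+H2*H3)])*H4)], H5, H6
Step 3: feedback.

Final answer: feedback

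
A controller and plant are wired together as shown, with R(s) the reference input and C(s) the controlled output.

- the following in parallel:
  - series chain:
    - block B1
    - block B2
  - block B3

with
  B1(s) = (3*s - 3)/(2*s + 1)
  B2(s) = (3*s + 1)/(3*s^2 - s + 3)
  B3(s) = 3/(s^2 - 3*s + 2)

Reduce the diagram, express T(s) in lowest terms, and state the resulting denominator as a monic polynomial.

Reducing step by step:

Step 1: multiply B1, B2 (series) gives (9*s^2 - 6*s - 3)/(6*s^3 + s^2 + 5*s + 3)
Step 2: add (B1*B2), B3 (parallel) gives (9*s^4 - 15*s^3 + 36*s^2 + 12*s + 3)/(6*s^5 - 17*s^4 + 14*s^3 - 10*s^2 + s + 6)
No further cancellation is possible in the step-2 result, so that is T(s). Its denominator becomes monic after dividing by the leading coefficient 6.

Answer: s^5 - 17*s^4/6 + 7*s^3/3 - 5*s^2/3 + s/6 + 1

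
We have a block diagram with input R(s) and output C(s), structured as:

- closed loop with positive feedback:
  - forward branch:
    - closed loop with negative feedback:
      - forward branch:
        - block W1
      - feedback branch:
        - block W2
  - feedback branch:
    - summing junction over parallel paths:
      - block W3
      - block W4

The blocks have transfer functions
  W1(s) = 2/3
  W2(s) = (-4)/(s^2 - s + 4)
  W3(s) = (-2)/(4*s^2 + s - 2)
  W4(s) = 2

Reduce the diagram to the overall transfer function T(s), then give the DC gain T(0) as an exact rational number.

First reduce the diagram to T(s).

Step 1. reduce the feedback loop with forward W1 and return W2 = (2*s^2 - 2*s + 8)/(3*s^2 - 3*s + 4)
Step 2. add W3, W4 (parallel) = (8*s^2 + 2*s - 6)/(4*s^2 + s - 2)
Step 3. reduce the feedback loop with forward [W1/(1+W1*W2)] and return (W3+W4) = (-8*s^4 + 6*s^3 - 26*s^2 - 12*s + 16)/(4*s^4 - 3*s^3 + 41*s^2 + 18*s - 40)
Evaluating the step-3 result (the overall T(s)) at s = 0 gives T(0) = 16/(-40) = -2/5.

Answer: -2/5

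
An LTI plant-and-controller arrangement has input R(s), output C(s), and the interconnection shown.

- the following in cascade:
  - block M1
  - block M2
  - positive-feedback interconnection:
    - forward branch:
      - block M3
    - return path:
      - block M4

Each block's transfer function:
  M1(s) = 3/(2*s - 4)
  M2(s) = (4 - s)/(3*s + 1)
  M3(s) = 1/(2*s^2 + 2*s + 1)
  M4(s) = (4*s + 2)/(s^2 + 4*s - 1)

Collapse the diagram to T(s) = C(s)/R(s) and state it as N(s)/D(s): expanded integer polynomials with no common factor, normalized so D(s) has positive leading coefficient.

The answer is (-3*s^3 + 51*s - 12)/(12*s^6 + 40*s^5 - 66*s^4 - 122*s^3 - 26*s^2 + 38*s + 12).

Reasoning:
[1] close the feedback loop around M3, M4; result (s^2 + 4*s - 1)/(2*s^4 + 10*s^3 + 7*s^2 - 2*s - 3)
[2] combine M1, M2, [M3/(1-M3*M4)] in series; the result is T(s) itself (integer coefficients, no common factor, positive leading denominator coefficient)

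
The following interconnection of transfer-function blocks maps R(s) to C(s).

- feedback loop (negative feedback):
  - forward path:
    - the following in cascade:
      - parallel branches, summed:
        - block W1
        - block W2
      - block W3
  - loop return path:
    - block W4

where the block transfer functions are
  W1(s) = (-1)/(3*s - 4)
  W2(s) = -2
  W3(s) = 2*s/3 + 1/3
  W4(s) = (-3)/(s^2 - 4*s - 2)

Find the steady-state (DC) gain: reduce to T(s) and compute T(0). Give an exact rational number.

The answer is -14/3.

Reasoning:
[1] parallel reduction of W1, W2 gives (7 - 6*s)/(3*s - 4)
[2] series reduction of (W1+W2), W3 gives (-12*s^2 + 8*s + 7)/(9*s - 12)
[3] collapse the loop (((W1+W2)*W3) forward, W4 return) gives (-12*s^4 + 56*s^3 - s^2 - 44*s - 14)/(9*s^3 - 12*s^2 + 6*s + 3)
DC gain: substitute s = 0 into T(s) from step 3: T(0) = -14/3.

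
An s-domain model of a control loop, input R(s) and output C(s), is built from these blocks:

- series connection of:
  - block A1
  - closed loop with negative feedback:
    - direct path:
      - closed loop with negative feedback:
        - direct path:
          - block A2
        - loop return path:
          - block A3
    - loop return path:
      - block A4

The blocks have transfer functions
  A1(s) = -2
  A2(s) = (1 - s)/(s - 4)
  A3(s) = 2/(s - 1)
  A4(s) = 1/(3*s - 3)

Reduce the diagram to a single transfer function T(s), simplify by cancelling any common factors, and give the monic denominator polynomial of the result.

Reducing step by step:

[1] collapse the loop (A2 forward, A3 return) = (1 - s)/(s - 6)
[2] feedback reduction of [A2/(1+A2*A3)], A4 = (3 - 3*s)/(3*s - 19)
[3] combine A1, [[A2/(1+A2*A3)]/(1+[A2/(1+A2*A3)]*A4)] in series = (6*s - 6)/(3*s - 19)
The result of step 3 is T(s) in lowest terms. Its denominator has leading coefficient 3; dividing the denominator through by 3 makes it monic.

Answer: s - 19/3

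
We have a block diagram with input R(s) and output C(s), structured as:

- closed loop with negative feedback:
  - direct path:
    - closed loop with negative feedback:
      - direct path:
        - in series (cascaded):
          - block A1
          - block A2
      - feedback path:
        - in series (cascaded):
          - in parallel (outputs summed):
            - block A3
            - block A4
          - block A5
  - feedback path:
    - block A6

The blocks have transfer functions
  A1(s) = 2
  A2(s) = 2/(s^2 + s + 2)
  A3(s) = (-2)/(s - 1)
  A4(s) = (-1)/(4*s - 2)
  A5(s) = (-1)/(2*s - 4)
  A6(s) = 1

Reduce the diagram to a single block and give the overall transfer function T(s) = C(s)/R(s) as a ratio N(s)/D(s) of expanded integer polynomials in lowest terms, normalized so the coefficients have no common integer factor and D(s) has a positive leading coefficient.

[1] reduce the series chain A1, A2 gives 4/(s^2 + s + 2)
[2] combine A3, A4 in parallel gives (5 - 9*s)/(4*s^2 - 6*s + 2)
[3] reduce the series chain (A3+A4), A5 gives (9*s - 5)/(8*s^3 - 28*s^2 + 28*s - 8)
[4] feedback reduction of (A1*A2), ((A3+A4)*A5) gives (8*s^3 - 28*s^2 + 28*s - 8)/(2*s^5 - 5*s^4 + 4*s^3 - 9*s^2 + 21*s - 9)
[5] feedback reduction of [(A1*A2)/(1+(A1*A2)*((A3+A4)*A5))], A6: this yields T(s), and no further normalization is needed

Therefore the answer is (8*s^3 - 28*s^2 + 28*s - 8)/(2*s^5 - 5*s^4 + 12*s^3 - 37*s^2 + 49*s - 17).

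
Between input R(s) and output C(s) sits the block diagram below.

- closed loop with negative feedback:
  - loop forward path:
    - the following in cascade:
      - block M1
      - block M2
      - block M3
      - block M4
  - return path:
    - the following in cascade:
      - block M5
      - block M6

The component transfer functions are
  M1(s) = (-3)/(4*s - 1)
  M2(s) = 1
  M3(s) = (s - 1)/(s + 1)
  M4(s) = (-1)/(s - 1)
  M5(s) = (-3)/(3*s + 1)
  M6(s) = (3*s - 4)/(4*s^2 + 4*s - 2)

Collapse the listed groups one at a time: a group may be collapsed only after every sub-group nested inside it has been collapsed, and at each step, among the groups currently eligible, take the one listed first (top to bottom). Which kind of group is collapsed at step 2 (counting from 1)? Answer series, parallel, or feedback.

Step 1 - combine M1, M2, M3, M4 in series
Step 2 - multiply M5, M6 (series)
Step 3 - close the feedback loop around (M1*M2*M3*M4), (M5*M6)
So the answer for step 2 is series.

Therefore the answer is series.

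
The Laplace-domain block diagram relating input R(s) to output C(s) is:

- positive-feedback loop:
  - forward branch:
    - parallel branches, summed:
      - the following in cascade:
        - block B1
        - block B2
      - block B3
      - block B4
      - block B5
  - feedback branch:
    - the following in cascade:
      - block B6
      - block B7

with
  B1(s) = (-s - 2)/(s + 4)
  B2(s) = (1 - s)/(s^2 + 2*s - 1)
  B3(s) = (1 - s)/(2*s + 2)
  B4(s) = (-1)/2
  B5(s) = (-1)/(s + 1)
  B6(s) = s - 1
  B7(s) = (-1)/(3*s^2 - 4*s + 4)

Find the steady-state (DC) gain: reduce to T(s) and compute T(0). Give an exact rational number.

(1) reduce the series chain B1, B2 -> (s^2 + s - 2)/(s^3 + 6*s^2 + 7*s - 4)
(2) sum the parallel branches (B1*B2), B3, B4, B5 -> (-s^3 - 5*s^2 - 6*s + 2)/(s^3 + 6*s^2 + 7*s - 4)
(3) multiply B6, B7 (series) -> (1 - s)/(3*s^2 - 4*s + 4)
(4) close the feedback loop around ((B1*B2)+B3+B4+B5), (B6*B7) -> (-3*s^5 - 11*s^4 - 2*s^3 + 10*s^2 - 32*s + 8)/(3*s^5 + 13*s^4 - 3*s^3 - 17*s^2 + 52*s - 18)
Evaluating the step-4 result (the overall T(s)) at s = 0 gives T(0) = 8/(-18) = -4/9.

Final answer: -4/9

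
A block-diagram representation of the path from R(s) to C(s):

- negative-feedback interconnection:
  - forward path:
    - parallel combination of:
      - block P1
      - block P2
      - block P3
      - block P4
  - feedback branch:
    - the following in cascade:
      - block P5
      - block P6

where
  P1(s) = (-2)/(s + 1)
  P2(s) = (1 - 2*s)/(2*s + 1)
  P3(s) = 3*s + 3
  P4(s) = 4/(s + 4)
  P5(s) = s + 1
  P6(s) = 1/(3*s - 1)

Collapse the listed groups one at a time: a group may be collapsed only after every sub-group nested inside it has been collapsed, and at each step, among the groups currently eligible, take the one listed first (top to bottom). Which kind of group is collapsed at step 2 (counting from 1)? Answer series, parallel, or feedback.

[1] add P1, P2, P3, P4 (parallel)
[2] multiply P5, P6 (series)
[3] close the feedback loop around (P1+P2+P3+P4), (P5*P6)
At step 2 the group reduced is series.

Answer: series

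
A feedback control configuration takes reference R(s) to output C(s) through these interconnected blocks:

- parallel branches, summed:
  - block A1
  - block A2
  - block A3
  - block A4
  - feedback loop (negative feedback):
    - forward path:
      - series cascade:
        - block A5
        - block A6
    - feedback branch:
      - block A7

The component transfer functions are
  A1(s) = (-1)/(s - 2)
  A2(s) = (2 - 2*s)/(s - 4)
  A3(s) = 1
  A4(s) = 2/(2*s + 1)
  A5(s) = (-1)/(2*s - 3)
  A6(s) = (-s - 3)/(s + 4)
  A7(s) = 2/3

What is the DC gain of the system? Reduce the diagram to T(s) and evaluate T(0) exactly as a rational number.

Answer: 27/10

Working:
Step 1 - reduce the series chain A5, A6 -> (s + 3)/(2*s^2 + 5*s - 12)
Step 2 - collapse the loop ((A5*A6) forward, A7 return) -> (3*s + 9)/(6*s^2 + 17*s - 30)
Step 3 - reduce the parallel group A1, A2, A3, A4, [(A5*A6)/(1+(A5*A6)*A7)] -> (-12*s^5 - 34*s^4 + 46*s^3 + 156*s^2 + 432*s - 648)/(12*s^5 - 32*s^4 - 187*s^3 + 548*s^2 - 164*s - 240)
Step 3 gives the overall T(s). Then T(0) = -648/(-240) = 27/10.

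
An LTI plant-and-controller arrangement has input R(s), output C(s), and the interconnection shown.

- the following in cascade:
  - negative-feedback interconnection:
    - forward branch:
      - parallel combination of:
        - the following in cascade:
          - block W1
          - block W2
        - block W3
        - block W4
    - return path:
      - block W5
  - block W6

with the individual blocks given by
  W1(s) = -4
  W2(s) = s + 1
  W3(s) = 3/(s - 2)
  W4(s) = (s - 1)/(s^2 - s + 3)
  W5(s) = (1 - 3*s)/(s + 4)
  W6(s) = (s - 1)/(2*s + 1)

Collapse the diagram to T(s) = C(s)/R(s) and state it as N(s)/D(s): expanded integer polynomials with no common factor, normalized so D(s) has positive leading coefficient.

Step 1 - series reduction of W1, W2, giving -4*s - 4
Step 2 - combine (W1*W2), W3, W4 in parallel, giving (-4*s^4 + 8*s^3 - 4*s^2 - 2*s + 35)/(s^3 - 3*s^2 + 5*s - 6)
Step 3 - collapse the loop (((W1*W2)+W3+W4) forward, W5 return), giving (-4*s^5 - 8*s^4 + 28*s^3 - 18*s^2 + 27*s + 140)/(12*s^5 - 27*s^4 + 21*s^3 - 5*s^2 - 93*s + 11)
Step 4 - reduce the series chain [((W1*W2)+W3+W4)/(1+((W1*W2)+W3+W4)*W5)], W6 - this is the overall T(s), already in the required normalized form

Therefore the answer is (-4*s^6 - 4*s^5 + 36*s^4 - 46*s^3 + 45*s^2 + 113*s - 140)/(24*s^6 - 42*s^5 + 15*s^4 + 11*s^3 - 191*s^2 - 71*s + 11).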